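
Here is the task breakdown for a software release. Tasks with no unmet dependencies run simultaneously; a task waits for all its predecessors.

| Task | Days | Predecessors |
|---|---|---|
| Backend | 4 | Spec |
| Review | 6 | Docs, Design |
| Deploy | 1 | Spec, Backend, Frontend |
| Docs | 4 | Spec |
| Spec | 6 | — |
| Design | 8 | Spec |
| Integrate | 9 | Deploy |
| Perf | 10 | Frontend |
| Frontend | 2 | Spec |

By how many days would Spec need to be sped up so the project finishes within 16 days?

Current finish: 20 days; target: 16.
Spec is on every critical path, so each day cut from Spec cuts the finish by one (this holds down to a finish of 15).
Need 20 − 16 = 4 days off Spec → Spec becomes 2 days, finish becomes 16.

4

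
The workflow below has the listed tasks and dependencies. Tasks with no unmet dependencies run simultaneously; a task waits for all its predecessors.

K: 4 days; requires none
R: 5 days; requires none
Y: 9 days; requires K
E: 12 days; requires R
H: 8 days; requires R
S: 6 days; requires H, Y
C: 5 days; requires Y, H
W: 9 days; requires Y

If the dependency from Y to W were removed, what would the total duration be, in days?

Original critical path: K→Y→W = 4+9+9 = 22 ⇒ 22 days.
Without Y→W, W's earliest start moves from 13 to 0.
After: K→Y→S = 4+9+6 = 19 → 19 days.

19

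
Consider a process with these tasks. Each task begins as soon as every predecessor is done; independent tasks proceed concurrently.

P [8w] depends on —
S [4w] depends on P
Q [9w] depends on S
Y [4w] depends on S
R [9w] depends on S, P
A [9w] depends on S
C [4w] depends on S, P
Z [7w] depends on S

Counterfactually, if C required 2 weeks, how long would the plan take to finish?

21

Critical path before the change: P→S→Q = 8+4+9 = 21 giving 21 weeks.
C is off the critical path — its longest chain is 16 weeks, giving 5 of slack.
The critical path is still P→S→Q; finish is now 21 weeks.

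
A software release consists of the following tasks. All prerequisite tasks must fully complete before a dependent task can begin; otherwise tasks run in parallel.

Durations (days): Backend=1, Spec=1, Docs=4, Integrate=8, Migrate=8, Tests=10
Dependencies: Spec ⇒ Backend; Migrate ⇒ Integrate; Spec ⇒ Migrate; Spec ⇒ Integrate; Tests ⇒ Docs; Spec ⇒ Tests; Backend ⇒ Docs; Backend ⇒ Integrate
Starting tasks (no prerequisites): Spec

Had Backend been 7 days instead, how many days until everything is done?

17

Actual critical path: Spec→Migrate→Integrate = 1+8+8 = 17 ⇒ 17 days.
Backend is off the critical path — its longest chain is 10 days, giving 7 of slack.
No other chain overtakes it, so the finish is 17 days.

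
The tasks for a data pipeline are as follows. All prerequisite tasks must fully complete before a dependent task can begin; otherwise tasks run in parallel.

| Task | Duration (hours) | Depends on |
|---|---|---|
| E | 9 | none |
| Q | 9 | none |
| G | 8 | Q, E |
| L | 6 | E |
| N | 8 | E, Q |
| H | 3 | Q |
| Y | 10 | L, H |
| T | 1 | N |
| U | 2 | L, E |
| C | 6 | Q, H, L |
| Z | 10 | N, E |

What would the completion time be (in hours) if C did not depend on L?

27

Original critical path: E→N→Z = 9+8+10 = 27 ⇒ 27 hours.
Without L→C, C's earliest start moves from 15 to 12.
The longest chain is now E→N→Z = 9+8+10 = 27, so the plan takes 27 hours.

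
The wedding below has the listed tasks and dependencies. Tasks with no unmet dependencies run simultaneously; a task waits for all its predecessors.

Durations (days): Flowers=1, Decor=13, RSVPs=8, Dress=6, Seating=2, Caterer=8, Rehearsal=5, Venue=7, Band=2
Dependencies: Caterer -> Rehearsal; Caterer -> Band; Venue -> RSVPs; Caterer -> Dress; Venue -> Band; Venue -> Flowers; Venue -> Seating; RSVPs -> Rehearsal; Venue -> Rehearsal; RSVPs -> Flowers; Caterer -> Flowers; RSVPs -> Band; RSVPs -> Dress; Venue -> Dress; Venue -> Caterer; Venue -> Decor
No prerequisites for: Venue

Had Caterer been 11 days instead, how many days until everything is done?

Critical path before the change: Venue→Caterer→Dress = 7+8+6 = 21 giving 21 days.
Caterer is on the critical path; changing it to 11 makes that path 24 days.
That remains the longest chain; total 24 days.

24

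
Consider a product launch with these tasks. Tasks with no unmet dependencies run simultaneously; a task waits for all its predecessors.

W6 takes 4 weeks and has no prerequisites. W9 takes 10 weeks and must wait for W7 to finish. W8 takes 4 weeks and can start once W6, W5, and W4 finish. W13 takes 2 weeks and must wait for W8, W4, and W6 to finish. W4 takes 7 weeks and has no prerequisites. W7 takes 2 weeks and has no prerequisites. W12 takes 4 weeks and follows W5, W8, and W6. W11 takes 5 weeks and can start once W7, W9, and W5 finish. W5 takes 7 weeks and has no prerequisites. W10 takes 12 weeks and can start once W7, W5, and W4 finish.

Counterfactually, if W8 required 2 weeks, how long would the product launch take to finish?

19

The binding path is W4→W10 = 7+12 = 19; finish at 19 weeks.
The longest path through W8 is only 15 weeks, so W8 has float 4.
That remains the longest chain; total 19 weeks.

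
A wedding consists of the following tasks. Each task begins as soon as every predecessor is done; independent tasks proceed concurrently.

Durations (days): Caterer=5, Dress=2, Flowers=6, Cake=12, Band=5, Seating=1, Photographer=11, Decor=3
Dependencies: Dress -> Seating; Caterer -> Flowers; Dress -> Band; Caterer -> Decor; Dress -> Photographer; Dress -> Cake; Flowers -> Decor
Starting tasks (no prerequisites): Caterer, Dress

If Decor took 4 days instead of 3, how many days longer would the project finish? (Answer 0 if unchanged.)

1

Actual critical path: Caterer→Flowers→Decor = 5+6+3 = 14 ⇒ 14 days.
Decor lies on that path, so at 4 days the path becomes 15 days.
That remains the longest chain; total 15 days.
Change in finish: 15 − 14 = +1 days.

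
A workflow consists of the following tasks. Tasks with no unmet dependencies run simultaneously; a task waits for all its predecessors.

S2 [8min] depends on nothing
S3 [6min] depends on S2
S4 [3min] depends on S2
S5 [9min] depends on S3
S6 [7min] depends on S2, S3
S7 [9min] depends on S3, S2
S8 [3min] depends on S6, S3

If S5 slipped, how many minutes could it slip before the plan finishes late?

The longest chain is S2→S3→S6→S8 = 8+6+7+3 = 24; overall finish 24 minutes.
The longest chain containing S5 totals 23 minutes.
Float = 24 − 23 = 1.

1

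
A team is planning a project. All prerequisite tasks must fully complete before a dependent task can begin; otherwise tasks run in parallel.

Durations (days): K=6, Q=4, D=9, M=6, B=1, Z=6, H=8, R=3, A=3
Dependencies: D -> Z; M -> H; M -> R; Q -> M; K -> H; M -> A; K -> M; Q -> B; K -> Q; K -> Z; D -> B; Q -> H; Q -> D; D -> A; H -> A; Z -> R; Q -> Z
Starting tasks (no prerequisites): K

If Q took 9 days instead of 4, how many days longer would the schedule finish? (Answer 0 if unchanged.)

5

Critical path before the change: K→Q→D→Z→R = 6+4+9+6+3 = 28 giving 28 days.
Q is on the critical path; changing it to 9 makes that path 33 days.
No other chain overtakes it, so the finish is 33 days.
Change in finish: 33 − 28 = +5 days.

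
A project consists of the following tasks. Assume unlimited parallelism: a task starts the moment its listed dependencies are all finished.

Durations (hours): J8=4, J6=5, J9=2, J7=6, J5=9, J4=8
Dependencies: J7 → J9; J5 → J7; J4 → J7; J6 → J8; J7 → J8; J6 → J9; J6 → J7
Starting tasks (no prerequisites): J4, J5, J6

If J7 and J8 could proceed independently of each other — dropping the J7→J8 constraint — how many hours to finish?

Original critical path: J5→J7→J8 = 9+6+4 = 19 ⇒ 19 hours.
Without J7→J8, J8's earliest start moves from 15 to 5.
After: J5→J7→J9 = 9+6+2 = 17 → 17 hours.

17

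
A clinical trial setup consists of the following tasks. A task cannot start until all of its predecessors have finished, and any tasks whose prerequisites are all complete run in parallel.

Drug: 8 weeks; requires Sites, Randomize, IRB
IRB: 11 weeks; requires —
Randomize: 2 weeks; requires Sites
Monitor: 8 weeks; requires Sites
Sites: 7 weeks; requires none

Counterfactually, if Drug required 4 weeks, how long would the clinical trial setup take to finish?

15

Critical path before the change: IRB→Drug = 11+8 = 19 giving 19 weeks.
Since Drug is critical, the -4 change carries straight to that chain (now 15 weeks).
No other chain overtakes it, so the finish is 15 weeks.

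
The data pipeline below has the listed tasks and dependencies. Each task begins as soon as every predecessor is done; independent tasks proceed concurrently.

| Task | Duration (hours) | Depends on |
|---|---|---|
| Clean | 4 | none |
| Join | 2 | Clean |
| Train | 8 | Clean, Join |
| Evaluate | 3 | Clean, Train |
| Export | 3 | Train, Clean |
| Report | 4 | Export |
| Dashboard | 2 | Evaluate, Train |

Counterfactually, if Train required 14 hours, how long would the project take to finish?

27

Baseline: Clean→Join→Train→Export→Report = 4+2+8+3+4 = 21 → 21 hours.
Train lies on that path, so at 14 hours the path becomes 27 hours.
That remains the longest chain; total 27 hours.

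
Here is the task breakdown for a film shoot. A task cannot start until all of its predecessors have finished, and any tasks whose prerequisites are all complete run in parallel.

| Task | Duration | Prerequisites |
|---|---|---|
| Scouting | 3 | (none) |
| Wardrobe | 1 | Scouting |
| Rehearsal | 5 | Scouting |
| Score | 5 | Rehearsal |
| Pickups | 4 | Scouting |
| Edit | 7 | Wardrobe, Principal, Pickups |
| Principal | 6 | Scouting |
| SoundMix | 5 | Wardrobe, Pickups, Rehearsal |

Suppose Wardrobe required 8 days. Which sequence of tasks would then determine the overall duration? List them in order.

Scouting, Wardrobe, Edit

Baseline: Scouting→Principal→Edit = 3+6+7 = 16 → 16 days.
Wardrobe has 5 days of float (longest path through it is 11).
The binding chain switches to Scouting→Wardrobe→Edit = 3+8+7 = 18; finish 18 days.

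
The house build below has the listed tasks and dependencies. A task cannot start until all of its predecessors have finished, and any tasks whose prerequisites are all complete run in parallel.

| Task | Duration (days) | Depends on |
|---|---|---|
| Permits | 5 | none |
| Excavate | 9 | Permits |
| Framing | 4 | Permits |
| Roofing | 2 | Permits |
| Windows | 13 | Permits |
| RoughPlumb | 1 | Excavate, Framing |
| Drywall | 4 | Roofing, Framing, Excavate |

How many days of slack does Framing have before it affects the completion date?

Permits→Excavate→Drywall = 5+9+4 = 18 sets the makespan at 18 days.
Framing finishes as early as 9 and must finish by 14.
Float = 18 − 13 = 5.

5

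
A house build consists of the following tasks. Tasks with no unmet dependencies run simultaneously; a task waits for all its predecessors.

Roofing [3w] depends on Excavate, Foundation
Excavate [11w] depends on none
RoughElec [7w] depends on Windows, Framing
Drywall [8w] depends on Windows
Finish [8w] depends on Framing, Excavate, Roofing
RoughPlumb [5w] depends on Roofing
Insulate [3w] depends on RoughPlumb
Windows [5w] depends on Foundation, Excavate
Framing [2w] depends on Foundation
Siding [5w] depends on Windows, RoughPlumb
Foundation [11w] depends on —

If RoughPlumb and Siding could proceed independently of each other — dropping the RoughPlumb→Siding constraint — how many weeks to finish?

Before: longest chain Excavate→Roofing→RoughPlumb→Siding = 11+3+5+5 = 24, finish 24.
Without RoughPlumb→Siding, Siding's earliest start moves from 19 to 16.
New critical path: Excavate→Windows→Drywall = 11+5+8 = 24 ⇒ 24 weeks.

24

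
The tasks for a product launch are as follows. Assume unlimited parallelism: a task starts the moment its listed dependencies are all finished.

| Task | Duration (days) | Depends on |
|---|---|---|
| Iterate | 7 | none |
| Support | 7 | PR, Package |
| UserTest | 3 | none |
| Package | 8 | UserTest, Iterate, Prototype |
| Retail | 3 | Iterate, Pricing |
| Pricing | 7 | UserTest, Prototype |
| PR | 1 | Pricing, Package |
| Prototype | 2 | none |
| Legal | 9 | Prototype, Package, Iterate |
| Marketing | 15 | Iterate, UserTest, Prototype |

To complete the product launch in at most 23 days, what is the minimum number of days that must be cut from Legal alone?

Current finish: 24 days; target: 23.
Legal is on every critical path, so each day cut from Legal cuts the finish by one (this holds down to a finish of 23).
Need 24 − 23 = 1 day off Legal → Legal becomes 8 days, finish becomes 23.

1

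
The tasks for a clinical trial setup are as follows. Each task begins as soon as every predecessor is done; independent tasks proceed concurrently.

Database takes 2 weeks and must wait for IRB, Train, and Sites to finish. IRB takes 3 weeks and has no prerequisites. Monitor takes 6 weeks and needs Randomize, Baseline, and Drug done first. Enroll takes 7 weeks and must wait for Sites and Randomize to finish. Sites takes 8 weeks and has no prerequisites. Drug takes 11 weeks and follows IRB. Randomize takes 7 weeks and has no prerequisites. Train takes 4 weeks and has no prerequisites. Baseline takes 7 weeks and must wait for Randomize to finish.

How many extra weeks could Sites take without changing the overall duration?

The longest chain is IRB→Drug→Monitor = 3+11+6 = 20; overall finish 20 weeks.
Longest path through Sites: 15 weeks (earliest finish 8, latest finish 13).
Float = 20 − 15 = 5.

5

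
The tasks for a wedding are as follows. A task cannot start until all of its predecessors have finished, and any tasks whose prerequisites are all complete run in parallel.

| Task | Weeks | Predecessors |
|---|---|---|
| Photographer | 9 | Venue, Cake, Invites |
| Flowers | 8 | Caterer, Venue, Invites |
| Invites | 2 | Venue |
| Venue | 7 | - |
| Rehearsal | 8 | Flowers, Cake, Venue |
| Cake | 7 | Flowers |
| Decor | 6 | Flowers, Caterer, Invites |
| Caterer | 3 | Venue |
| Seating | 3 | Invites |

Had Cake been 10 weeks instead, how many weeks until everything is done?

37

Baseline: Venue→Caterer→Flowers→Cake→Photographer = 7+3+8+7+9 = 34 → 34 weeks.
Cake lies on that path, so at 10 weeks the path becomes 37 weeks.
That remains the longest chain; total 37 weeks.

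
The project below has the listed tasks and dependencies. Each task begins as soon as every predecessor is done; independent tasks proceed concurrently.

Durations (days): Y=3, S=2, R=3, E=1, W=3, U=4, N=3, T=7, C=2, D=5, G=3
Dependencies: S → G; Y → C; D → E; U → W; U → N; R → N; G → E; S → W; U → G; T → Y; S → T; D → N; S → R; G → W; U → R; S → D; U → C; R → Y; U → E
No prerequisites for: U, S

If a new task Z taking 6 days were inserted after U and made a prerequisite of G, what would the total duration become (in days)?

Originally the project takes 14 days.
With Z inserted, G now waits for max(S, U, Z).
New critical path: U→Z→G→W = 4+6+3+3 = 16 ⇒ 16 days.

16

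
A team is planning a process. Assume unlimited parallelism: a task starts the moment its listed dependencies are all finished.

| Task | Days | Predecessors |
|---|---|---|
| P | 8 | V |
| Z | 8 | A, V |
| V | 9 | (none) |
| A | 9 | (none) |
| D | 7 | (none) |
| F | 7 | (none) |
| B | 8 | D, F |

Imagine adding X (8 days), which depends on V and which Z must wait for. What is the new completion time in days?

25

Originally the project takes 17 days.
With X inserted, Z now waits for max(A, V, X).
New critical path: V→X→Z = 9+8+8 = 25 ⇒ 25 days.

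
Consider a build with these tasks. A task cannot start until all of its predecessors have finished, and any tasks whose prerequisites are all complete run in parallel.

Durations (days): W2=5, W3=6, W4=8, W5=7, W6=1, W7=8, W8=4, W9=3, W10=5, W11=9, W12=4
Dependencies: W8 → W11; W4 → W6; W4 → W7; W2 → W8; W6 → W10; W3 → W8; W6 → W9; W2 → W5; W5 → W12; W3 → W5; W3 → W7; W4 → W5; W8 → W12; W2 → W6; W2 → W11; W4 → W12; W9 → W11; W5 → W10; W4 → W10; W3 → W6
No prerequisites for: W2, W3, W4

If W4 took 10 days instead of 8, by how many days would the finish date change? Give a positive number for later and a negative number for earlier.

2

Baseline: W4→W6→W9→W11 = 8+1+3+9 = 21 → 21 days.
W4 is on the critical path; changing it to 10 makes that path 23 days.
No other chain overtakes it, so the finish is 23 days.
Change in finish: 23 − 21 = +2 days.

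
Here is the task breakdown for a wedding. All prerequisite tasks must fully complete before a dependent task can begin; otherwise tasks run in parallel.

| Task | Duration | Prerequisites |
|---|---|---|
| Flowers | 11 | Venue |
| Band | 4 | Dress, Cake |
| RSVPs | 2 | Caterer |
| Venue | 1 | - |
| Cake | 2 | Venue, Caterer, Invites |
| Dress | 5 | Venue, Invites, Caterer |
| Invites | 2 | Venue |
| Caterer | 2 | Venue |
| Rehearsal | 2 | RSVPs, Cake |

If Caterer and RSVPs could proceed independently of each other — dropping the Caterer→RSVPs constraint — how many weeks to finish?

With the dependency in place, Venue→Caterer→Dress→Band = 1+2+5+4 = 12 sets the finish at 12 weeks.
Without Caterer→RSVPs, RSVPs's earliest start moves from 3 to 0.
New critical path: Venue→Caterer→Dress→Band = 1+2+5+4 = 12 ⇒ 12 weeks.

12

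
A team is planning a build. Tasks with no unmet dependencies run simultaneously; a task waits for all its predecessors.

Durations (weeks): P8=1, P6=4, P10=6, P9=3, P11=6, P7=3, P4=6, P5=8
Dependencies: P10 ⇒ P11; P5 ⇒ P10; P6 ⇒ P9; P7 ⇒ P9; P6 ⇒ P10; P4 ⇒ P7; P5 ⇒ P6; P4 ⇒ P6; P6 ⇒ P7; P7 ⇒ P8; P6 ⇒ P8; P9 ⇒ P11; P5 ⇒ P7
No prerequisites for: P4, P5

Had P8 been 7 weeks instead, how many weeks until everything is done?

Critical path before the change: P5→P6→P7→P9→P11 = 8+4+3+3+6 = 24 giving 24 weeks.
P8 is off the critical path — its longest chain is 16 weeks, giving 8 of slack.
No other chain overtakes it, so the finish is 24 weeks.

24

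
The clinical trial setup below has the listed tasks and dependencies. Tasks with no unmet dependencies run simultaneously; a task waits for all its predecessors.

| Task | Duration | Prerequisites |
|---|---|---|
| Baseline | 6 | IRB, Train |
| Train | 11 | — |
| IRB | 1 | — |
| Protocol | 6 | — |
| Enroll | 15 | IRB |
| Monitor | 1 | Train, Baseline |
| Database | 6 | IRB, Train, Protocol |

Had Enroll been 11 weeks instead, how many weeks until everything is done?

Baseline: Train→Baseline→Monitor = 11+6+1 = 18 → 18 weeks.
The longest path through Enroll is only 16 weeks, so Enroll has float 2.
The critical path is still Train→Baseline→Monitor; finish is now 18 weeks.

18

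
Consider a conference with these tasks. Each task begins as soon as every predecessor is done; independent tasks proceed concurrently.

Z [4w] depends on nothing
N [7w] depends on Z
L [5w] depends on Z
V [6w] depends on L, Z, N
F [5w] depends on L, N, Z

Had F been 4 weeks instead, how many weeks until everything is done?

Actual critical path: Z→N→V = 4+7+6 = 17 ⇒ 17 weeks.
F is off the critical path — its longest chain is 16 weeks, giving 1 of slack.
That remains the longest chain; total 17 weeks.

17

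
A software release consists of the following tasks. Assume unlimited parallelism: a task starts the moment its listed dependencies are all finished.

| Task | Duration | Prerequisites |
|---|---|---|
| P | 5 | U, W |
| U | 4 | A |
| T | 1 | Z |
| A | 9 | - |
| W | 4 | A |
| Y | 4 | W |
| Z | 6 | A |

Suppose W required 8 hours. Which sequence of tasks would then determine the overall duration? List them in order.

A, W, P

Actual critical path: A→W→P = 9+4+5 = 18 ⇒ 18 hours.
W is on the critical path; changing it to 8 makes that path 22 hours.
No other chain overtakes it, so the finish is 22 hours.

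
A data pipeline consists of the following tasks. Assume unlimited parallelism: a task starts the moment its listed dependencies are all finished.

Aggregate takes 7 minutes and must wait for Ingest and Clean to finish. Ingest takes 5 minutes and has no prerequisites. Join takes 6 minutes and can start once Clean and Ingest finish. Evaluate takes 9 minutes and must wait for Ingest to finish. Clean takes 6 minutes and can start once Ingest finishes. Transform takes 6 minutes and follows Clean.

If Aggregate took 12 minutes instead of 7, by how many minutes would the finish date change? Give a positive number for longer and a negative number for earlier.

5

Actual critical path: Ingest→Clean→Aggregate = 5+6+7 = 18 ⇒ 18 minutes.
Aggregate lies on that path, so at 12 minutes the path becomes 23 minutes.
That remains the longest chain; total 23 minutes.
Change in finish: 23 − 18 = +5 minutes.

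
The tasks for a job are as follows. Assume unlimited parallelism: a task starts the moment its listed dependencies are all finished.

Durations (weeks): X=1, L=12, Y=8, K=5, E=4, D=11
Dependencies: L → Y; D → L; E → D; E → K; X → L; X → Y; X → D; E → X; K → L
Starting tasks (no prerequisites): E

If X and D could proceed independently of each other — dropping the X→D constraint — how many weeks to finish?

Before: longest chain E→X→D→L→Y = 4+1+11+12+8 = 36, finish 36.
Without X→D, D's earliest start moves from 5 to 4.
New critical path: E→D→L→Y = 4+11+12+8 = 35 ⇒ 35 weeks.

35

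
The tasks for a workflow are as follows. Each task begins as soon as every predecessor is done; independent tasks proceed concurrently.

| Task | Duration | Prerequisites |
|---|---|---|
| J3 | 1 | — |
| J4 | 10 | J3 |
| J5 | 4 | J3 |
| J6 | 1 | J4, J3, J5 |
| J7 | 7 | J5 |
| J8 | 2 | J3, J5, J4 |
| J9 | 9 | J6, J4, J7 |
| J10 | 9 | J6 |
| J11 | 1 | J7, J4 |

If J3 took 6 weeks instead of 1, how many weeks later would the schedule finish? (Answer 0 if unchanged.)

Baseline: J3→J4→J6→J9 = 1+10+1+9 = 21 → 21 weeks.
J3 lies on that path, so at 6 weeks the path becomes 26 weeks.
No other chain overtakes it, so the finish is 26 weeks.
Change in finish: 26 − 21 = +5 weeks.

5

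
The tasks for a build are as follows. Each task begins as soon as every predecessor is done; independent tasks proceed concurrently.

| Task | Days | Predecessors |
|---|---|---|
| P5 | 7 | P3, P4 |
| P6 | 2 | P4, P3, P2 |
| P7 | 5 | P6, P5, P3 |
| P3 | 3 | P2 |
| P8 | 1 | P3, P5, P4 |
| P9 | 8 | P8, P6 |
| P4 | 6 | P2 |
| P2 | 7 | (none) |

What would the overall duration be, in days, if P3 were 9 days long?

32

As given, the longest chain is P2→P4→P5→P8→P9 = 7+6+7+1+8 = 29, so the finish is 29 days.
P3 is off the critical path — its longest chain is 26 days, giving 3 of slack.
New critical path: P2→P3→P5→P8→P9 = 7+9+7+1+8 = 32 ⇒ 32 days.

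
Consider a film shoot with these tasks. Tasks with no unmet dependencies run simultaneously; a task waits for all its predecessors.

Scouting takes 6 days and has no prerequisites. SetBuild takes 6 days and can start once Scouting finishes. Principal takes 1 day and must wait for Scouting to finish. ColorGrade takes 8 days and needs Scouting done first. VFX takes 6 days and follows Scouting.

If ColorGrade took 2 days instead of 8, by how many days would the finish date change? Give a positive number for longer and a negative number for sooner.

-2

Actual critical path: Scouting→ColorGrade = 6+8 = 14 ⇒ 14 days.
ColorGrade is on the critical path; changing it to 2 makes that path 8 days.
The binding chain switches to Scouting→SetBuild = 6+6 = 12; finish 12 days.
Change in finish: 12 − 14 = -2 days.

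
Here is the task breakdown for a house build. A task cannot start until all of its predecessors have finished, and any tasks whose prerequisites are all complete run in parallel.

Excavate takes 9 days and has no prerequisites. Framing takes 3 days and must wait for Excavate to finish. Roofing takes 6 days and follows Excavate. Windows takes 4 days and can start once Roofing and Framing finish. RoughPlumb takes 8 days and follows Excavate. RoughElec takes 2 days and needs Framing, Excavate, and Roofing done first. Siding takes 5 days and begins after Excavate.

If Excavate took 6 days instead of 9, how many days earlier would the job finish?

3

As given, the longest chain is Excavate→Roofing→Windows = 9+6+4 = 19, so the finish is 19 days.
Since Excavate is critical, the -3 change carries straight to that chain (now 16 days).
That remains the longest chain; total 16 days.
Change in finish: 16 − 19 = -3 days.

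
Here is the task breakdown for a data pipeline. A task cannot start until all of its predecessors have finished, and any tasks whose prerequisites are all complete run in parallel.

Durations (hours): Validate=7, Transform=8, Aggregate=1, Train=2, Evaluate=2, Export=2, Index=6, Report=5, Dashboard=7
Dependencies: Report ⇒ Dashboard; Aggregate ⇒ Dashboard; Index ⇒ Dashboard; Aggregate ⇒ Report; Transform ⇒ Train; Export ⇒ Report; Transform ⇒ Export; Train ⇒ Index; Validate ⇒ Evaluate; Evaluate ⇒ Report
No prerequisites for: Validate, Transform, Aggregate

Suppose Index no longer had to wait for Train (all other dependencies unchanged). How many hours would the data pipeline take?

22

Before: longest chain Transform→Train→Index→Dashboard = 8+2+6+7 = 23, finish 23.
Without Train→Index, Index's earliest start moves from 10 to 0.
The longest chain is now Transform→Export→Report→Dashboard = 8+2+5+7 = 22, so the data pipeline takes 22 hours.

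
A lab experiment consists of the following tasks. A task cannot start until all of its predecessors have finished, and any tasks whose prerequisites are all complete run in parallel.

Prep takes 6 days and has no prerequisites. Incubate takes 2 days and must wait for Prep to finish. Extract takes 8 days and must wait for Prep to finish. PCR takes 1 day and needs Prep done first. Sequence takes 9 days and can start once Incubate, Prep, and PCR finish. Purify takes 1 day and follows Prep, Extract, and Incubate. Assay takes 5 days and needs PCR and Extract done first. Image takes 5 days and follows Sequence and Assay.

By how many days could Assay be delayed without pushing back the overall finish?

Prep→Extract→Assay→Image = 6+8+5+5 = 24 sets the makespan at 24 days.
Assay finishes as early as 19 and must finish by 19.
Slack of Assay = 14 − 14 = 0 days.

0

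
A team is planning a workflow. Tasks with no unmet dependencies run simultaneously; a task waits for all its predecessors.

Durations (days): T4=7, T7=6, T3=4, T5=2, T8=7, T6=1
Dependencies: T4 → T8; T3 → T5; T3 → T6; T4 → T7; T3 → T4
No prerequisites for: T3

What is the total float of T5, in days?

12

Critical path: T3→T4→T8 = 4+7+7 = 18, so the finish is 18 days.
The longest chain containing T5 totals 6 days.
Slack of T5 = 16 − 4 = 12 days.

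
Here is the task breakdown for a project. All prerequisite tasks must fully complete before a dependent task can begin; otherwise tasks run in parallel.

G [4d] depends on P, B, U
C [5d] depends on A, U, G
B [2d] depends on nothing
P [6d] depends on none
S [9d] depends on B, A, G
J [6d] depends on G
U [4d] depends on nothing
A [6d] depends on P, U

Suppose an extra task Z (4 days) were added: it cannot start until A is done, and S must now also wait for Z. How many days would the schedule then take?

25

Originally the schedule takes 21 days.
With Z inserted, S now waits for max(B, A, G, Z).
New critical path: P→A→Z→S = 6+6+4+9 = 25 ⇒ 25 days.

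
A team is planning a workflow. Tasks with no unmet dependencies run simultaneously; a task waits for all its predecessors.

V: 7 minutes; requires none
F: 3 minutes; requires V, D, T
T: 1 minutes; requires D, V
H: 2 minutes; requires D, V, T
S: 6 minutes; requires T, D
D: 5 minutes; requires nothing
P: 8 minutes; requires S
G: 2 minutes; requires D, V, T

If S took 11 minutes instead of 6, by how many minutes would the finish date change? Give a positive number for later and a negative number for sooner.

5

Critical path before the change: V→T→S→P = 7+1+6+8 = 22 giving 22 minutes.
Since S is critical, the +5 change carries straight to that chain (now 27 minutes).
That remains the longest chain; total 27 minutes.
Change in finish: 27 − 22 = +5 minutes.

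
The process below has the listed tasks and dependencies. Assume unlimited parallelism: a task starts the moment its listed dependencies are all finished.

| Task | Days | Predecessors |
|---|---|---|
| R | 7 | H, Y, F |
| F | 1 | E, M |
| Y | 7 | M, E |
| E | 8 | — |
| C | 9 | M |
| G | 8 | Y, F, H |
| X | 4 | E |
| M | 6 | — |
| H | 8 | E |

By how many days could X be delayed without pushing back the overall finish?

12

The longest chain is E→H→G = 8+8+8 = 24; overall finish 24 days.
Longest path through X: 12 days (earliest finish 12, latest finish 24).
Float = 24 − 12 = 12.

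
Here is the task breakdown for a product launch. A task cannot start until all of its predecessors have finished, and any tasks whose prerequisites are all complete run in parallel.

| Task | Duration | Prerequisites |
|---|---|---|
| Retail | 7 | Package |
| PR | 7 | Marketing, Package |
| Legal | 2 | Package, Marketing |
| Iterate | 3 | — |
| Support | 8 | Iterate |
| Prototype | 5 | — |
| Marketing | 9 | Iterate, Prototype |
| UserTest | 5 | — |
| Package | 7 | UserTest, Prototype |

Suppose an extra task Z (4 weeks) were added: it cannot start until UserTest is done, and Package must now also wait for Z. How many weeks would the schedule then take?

Originally the schedule takes 21 weeks.
With Z inserted, Package now waits for max(UserTest, Prototype, Z).
New critical path: UserTest→Z→Package→PR = 5+4+7+7 = 23 ⇒ 23 weeks.

23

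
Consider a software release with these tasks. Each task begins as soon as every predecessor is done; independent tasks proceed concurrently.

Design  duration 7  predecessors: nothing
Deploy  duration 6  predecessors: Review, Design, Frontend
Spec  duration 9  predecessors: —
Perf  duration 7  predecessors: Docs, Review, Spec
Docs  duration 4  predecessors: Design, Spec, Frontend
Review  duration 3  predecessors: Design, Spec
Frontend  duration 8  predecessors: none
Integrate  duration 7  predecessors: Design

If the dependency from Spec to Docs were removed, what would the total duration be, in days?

Before: longest chain Spec→Docs→Perf = 9+4+7 = 20, finish 20.
Without Spec→Docs, Docs's earliest start moves from 9 to 8.
New critical path: Spec→Review→Perf = 9+3+7 = 19 ⇒ 19 days.

19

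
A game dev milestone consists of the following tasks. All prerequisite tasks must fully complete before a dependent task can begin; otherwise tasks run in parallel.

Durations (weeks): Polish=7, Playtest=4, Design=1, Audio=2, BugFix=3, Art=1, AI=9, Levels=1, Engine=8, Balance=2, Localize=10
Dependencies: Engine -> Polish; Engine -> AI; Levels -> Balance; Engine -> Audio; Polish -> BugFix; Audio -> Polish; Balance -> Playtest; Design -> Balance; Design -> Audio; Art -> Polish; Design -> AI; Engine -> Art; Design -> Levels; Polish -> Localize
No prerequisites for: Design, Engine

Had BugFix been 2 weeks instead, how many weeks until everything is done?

27

Actual critical path: Engine→Audio→Polish→Localize = 8+2+7+10 = 27 ⇒ 27 weeks.
BugFix has 7 weeks of float (longest path through it is 20).
That remains the longest chain; total 27 weeks.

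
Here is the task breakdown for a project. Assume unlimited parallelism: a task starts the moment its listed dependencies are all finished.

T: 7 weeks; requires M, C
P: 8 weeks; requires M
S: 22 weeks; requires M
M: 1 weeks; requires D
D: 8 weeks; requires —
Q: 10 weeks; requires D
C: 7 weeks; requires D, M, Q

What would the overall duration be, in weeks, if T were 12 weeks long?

37

Actual critical path: D→Q→C→T = 8+10+7+7 = 32 ⇒ 32 weeks.
T is on the critical path; changing it to 12 makes that path 37 weeks.
The critical path is still D→Q→C→T; finish is now 37 weeks.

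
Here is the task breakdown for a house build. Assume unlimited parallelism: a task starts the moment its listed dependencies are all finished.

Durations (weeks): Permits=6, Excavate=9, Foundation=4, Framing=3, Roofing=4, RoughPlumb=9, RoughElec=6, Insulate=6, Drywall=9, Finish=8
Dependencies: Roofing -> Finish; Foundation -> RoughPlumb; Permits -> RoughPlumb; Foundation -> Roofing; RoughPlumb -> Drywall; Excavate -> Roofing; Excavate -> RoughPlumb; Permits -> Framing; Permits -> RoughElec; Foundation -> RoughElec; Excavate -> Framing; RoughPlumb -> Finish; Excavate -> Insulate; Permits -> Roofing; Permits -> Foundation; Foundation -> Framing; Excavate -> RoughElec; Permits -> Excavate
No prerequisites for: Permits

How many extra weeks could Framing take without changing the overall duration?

15

Critical path: Permits→Excavate→RoughPlumb→Drywall = 6+9+9+9 = 33, so the finish is 33 weeks.
Framing finishes as early as 18 and must finish by 33.
Slack of Framing = 30 − 15 = 15 weeks.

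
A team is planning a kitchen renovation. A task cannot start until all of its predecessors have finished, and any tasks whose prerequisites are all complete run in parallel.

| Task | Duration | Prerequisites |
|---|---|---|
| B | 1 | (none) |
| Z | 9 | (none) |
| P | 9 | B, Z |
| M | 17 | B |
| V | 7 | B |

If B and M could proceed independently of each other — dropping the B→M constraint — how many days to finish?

18

With the dependency in place, B→M = 1+17 = 18 sets the finish at 18 days.
Without B→M, M's earliest start moves from 1 to 0.
The longest chain is now Z→P = 9+9 = 18, so the project takes 18 days.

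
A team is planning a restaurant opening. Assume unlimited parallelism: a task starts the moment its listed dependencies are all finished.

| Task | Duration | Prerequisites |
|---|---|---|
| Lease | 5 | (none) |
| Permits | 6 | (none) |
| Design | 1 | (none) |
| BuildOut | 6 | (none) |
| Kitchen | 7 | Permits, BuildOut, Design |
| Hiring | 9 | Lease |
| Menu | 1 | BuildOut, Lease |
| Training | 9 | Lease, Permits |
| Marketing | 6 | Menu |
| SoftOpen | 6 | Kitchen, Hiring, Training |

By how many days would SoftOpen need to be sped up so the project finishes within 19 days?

2

Current finish: 21 days; target: 19.
SoftOpen is on every critical path, so each day cut from SoftOpen cuts the finish by one (this holds down to a finish of 16).
Need 21 − 19 = 2 days off SoftOpen → SoftOpen becomes 4 days, finish becomes 19.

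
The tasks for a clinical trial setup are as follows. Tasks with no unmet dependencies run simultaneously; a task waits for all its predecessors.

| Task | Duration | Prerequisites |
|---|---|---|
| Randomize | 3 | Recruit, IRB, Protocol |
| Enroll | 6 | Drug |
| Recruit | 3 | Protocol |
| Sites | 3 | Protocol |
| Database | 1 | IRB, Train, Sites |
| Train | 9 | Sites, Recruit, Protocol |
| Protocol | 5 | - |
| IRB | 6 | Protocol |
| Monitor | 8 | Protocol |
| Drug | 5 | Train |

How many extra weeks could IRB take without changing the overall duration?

14

Protocol→Sites→Train→Drug→Enroll = 5+3+9+5+6 = 28 sets the makespan at 28 weeks.
The longest chain containing IRB totals 14 weeks.
Slack of IRB = 19 − 5 = 14 weeks.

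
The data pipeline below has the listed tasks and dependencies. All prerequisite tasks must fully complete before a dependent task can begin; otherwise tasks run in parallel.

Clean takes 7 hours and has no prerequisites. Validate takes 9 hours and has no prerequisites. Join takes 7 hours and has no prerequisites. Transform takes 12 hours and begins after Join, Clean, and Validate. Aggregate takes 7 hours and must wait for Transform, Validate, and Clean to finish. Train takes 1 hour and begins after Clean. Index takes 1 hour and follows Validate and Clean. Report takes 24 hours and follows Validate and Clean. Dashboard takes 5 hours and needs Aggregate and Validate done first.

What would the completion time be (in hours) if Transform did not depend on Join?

33

With the dependency in place, Validate→Transform→Aggregate→Dashboard = 9+12+7+5 = 33 sets the finish at 33 hours.
Dropping Join→Transform doesn't change Transform's earliest start (9); another predecessor still binds.
After: Validate→Transform→Aggregate→Dashboard = 9+12+7+5 = 33 → 33 hours.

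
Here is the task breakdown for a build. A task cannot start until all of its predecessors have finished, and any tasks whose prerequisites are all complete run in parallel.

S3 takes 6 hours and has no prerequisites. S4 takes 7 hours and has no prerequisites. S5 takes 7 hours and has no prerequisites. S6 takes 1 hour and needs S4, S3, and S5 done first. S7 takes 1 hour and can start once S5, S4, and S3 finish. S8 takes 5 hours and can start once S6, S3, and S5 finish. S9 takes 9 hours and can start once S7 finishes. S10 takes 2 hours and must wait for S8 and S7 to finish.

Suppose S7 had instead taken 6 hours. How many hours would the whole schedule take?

Actual critical path: S4→S7→S9 = 7+1+9 = 17 ⇒ 17 hours.
S7 lies on that path, so at 6 hours the path becomes 22 hours.
The critical path is still S4→S7→S9; finish is now 22 hours.

22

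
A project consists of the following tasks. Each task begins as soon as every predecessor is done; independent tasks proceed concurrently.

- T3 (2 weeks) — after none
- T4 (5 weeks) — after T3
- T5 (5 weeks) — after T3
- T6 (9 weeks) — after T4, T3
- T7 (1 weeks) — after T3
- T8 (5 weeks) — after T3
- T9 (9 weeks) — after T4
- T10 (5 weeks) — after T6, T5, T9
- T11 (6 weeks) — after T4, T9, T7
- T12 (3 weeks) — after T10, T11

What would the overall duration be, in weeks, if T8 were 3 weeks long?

As given, the longest chain is T3→T4→T9→T11→T12 = 2+5+9+6+3 = 25, so the finish is 25 weeks.
T8 is off the critical path — its longest chain is 7 weeks, giving 18 of slack.
The critical path is still T3→T4→T9→T11→T12; finish is now 25 weeks.

25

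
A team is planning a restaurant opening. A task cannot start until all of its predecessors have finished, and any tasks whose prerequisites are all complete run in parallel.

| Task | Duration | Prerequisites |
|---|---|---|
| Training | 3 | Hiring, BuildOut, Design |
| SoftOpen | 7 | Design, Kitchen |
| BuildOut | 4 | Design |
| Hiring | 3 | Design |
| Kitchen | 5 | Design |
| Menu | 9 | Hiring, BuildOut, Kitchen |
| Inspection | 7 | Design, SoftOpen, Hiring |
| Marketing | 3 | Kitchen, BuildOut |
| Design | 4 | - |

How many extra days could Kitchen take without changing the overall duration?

0

Critical path: Design→Kitchen→SoftOpen→Inspection = 4+5+7+7 = 23, so the finish is 23 days.
Longest path through Kitchen: 23 days (earliest finish 9, latest finish 9).
Float = 23 − 23 = 0.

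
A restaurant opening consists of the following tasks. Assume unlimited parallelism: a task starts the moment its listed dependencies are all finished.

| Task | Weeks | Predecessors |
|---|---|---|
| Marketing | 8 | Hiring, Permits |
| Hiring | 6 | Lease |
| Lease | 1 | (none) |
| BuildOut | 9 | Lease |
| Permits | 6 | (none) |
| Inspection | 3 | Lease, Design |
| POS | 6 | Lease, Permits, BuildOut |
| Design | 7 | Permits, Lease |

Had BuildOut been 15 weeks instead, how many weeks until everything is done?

As given, the longest chain is Lease→BuildOut→POS = 1+9+6 = 16, so the finish is 16 weeks.
BuildOut is on the critical path; changing it to 15 makes that path 22 weeks.
That remains the longest chain; total 22 weeks.

22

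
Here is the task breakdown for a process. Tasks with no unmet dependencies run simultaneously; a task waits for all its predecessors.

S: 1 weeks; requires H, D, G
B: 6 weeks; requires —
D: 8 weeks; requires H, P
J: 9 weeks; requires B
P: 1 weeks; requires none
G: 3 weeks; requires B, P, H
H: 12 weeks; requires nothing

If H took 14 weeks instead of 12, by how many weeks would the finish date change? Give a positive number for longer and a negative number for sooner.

The binding path is H→D→S = 12+8+1 = 21; finish at 21 weeks.
H is on the critical path; changing it to 14 makes that path 23 weeks.
The critical path is still H→D→S; finish is now 23 weeks.
Change in finish: 23 − 21 = +2 weeks.

2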